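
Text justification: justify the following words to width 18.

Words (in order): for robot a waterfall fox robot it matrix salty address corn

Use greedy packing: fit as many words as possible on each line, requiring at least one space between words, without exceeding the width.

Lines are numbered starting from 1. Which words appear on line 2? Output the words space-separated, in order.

Answer: waterfall fox

Derivation:
Line 1: ['for', 'robot', 'a'] (min_width=11, slack=7)
Line 2: ['waterfall', 'fox'] (min_width=13, slack=5)
Line 3: ['robot', 'it', 'matrix'] (min_width=15, slack=3)
Line 4: ['salty', 'address', 'corn'] (min_width=18, slack=0)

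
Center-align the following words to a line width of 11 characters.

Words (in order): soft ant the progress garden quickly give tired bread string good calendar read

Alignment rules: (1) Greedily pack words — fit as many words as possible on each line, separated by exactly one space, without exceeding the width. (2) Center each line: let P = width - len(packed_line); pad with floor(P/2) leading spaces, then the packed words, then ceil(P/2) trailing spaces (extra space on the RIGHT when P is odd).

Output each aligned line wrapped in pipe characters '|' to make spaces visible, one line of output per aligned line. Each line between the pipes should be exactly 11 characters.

Answer: | soft ant  |
|    the    |
| progress  |
|  garden   |
|  quickly  |
|give tired |
|   bread   |
|string good|
| calendar  |
|   read    |

Derivation:
Line 1: ['soft', 'ant'] (min_width=8, slack=3)
Line 2: ['the'] (min_width=3, slack=8)
Line 3: ['progress'] (min_width=8, slack=3)
Line 4: ['garden'] (min_width=6, slack=5)
Line 5: ['quickly'] (min_width=7, slack=4)
Line 6: ['give', 'tired'] (min_width=10, slack=1)
Line 7: ['bread'] (min_width=5, slack=6)
Line 8: ['string', 'good'] (min_width=11, slack=0)
Line 9: ['calendar'] (min_width=8, slack=3)
Line 10: ['read'] (min_width=4, slack=7)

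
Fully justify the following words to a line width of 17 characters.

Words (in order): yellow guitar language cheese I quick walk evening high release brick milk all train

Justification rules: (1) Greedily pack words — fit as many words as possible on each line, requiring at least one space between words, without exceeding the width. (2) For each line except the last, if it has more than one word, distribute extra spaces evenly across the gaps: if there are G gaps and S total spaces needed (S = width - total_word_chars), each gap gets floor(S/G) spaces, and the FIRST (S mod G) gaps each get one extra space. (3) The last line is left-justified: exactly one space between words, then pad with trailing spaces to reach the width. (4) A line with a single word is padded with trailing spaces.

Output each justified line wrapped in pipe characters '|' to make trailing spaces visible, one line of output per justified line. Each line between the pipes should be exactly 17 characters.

Answer: |yellow     guitar|
|language cheese I|
|quick        walk|
|evening      high|
|release     brick|
|milk all train   |

Derivation:
Line 1: ['yellow', 'guitar'] (min_width=13, slack=4)
Line 2: ['language', 'cheese', 'I'] (min_width=17, slack=0)
Line 3: ['quick', 'walk'] (min_width=10, slack=7)
Line 4: ['evening', 'high'] (min_width=12, slack=5)
Line 5: ['release', 'brick'] (min_width=13, slack=4)
Line 6: ['milk', 'all', 'train'] (min_width=14, slack=3)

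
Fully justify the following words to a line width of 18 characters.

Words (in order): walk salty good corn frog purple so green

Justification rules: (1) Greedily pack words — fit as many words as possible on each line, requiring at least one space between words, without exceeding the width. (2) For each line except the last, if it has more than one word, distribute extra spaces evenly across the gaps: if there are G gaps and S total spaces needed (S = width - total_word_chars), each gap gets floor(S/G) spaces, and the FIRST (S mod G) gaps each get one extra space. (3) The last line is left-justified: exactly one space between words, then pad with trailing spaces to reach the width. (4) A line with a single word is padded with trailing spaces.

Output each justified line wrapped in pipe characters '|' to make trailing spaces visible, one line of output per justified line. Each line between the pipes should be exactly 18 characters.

Line 1: ['walk', 'salty', 'good'] (min_width=15, slack=3)
Line 2: ['corn', 'frog', 'purple'] (min_width=16, slack=2)
Line 3: ['so', 'green'] (min_width=8, slack=10)

Answer: |walk   salty  good|
|corn  frog  purple|
|so green          |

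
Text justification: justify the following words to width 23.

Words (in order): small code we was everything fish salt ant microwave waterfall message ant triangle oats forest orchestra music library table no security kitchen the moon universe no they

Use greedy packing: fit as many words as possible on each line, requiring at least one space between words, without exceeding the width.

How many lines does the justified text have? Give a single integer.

Line 1: ['small', 'code', 'we', 'was'] (min_width=17, slack=6)
Line 2: ['everything', 'fish', 'salt'] (min_width=20, slack=3)
Line 3: ['ant', 'microwave', 'waterfall'] (min_width=23, slack=0)
Line 4: ['message', 'ant', 'triangle'] (min_width=20, slack=3)
Line 5: ['oats', 'forest', 'orchestra'] (min_width=21, slack=2)
Line 6: ['music', 'library', 'table', 'no'] (min_width=22, slack=1)
Line 7: ['security', 'kitchen', 'the'] (min_width=20, slack=3)
Line 8: ['moon', 'universe', 'no', 'they'] (min_width=21, slack=2)
Total lines: 8

Answer: 8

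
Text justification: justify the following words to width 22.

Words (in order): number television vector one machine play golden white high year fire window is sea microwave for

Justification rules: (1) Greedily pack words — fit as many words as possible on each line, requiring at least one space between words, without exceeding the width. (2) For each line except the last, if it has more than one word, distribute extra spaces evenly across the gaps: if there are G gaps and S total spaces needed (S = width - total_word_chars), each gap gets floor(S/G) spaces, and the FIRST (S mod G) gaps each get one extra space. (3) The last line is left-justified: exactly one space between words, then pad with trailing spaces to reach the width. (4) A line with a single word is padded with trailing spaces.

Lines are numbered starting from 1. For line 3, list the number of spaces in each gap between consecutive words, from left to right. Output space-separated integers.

Line 1: ['number', 'television'] (min_width=17, slack=5)
Line 2: ['vector', 'one', 'machine'] (min_width=18, slack=4)
Line 3: ['play', 'golden', 'white', 'high'] (min_width=22, slack=0)
Line 4: ['year', 'fire', 'window', 'is'] (min_width=19, slack=3)
Line 5: ['sea', 'microwave', 'for'] (min_width=17, slack=5)

Answer: 1 1 1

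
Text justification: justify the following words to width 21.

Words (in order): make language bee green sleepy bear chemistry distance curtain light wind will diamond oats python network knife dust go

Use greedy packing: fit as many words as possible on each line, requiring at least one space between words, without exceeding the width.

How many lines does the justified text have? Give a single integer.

Line 1: ['make', 'language', 'bee'] (min_width=17, slack=4)
Line 2: ['green', 'sleepy', 'bear'] (min_width=17, slack=4)
Line 3: ['chemistry', 'distance'] (min_width=18, slack=3)
Line 4: ['curtain', 'light', 'wind'] (min_width=18, slack=3)
Line 5: ['will', 'diamond', 'oats'] (min_width=17, slack=4)
Line 6: ['python', 'network', 'knife'] (min_width=20, slack=1)
Line 7: ['dust', 'go'] (min_width=7, slack=14)
Total lines: 7

Answer: 7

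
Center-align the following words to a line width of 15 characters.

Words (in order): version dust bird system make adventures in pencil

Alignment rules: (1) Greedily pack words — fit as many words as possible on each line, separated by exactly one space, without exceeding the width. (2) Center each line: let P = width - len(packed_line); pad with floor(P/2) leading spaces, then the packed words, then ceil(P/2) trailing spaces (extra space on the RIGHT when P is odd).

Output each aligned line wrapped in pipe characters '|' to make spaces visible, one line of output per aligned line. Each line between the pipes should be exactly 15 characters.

Line 1: ['version', 'dust'] (min_width=12, slack=3)
Line 2: ['bird', 'system'] (min_width=11, slack=4)
Line 3: ['make', 'adventures'] (min_width=15, slack=0)
Line 4: ['in', 'pencil'] (min_width=9, slack=6)

Answer: | version dust  |
|  bird system  |
|make adventures|
|   in pencil   |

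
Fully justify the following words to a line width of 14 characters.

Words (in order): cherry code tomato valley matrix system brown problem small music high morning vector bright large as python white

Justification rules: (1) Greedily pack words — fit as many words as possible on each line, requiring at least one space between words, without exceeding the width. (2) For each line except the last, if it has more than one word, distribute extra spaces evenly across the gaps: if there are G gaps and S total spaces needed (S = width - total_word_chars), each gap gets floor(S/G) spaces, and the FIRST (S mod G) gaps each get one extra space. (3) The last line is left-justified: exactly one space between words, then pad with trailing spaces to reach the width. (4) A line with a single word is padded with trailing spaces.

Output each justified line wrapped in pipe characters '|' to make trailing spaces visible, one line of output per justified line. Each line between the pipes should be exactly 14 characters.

Line 1: ['cherry', 'code'] (min_width=11, slack=3)
Line 2: ['tomato', 'valley'] (min_width=13, slack=1)
Line 3: ['matrix', 'system'] (min_width=13, slack=1)
Line 4: ['brown', 'problem'] (min_width=13, slack=1)
Line 5: ['small', 'music'] (min_width=11, slack=3)
Line 6: ['high', 'morning'] (min_width=12, slack=2)
Line 7: ['vector', 'bright'] (min_width=13, slack=1)
Line 8: ['large', 'as'] (min_width=8, slack=6)
Line 9: ['python', 'white'] (min_width=12, slack=2)

Answer: |cherry    code|
|tomato  valley|
|matrix  system|
|brown  problem|
|small    music|
|high   morning|
|vector  bright|
|large       as|
|python white  |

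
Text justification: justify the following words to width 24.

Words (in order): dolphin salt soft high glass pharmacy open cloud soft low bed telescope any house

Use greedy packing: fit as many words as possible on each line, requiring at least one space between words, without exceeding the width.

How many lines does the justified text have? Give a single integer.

Answer: 4

Derivation:
Line 1: ['dolphin', 'salt', 'soft', 'high'] (min_width=22, slack=2)
Line 2: ['glass', 'pharmacy', 'open'] (min_width=19, slack=5)
Line 3: ['cloud', 'soft', 'low', 'bed'] (min_width=18, slack=6)
Line 4: ['telescope', 'any', 'house'] (min_width=19, slack=5)
Total lines: 4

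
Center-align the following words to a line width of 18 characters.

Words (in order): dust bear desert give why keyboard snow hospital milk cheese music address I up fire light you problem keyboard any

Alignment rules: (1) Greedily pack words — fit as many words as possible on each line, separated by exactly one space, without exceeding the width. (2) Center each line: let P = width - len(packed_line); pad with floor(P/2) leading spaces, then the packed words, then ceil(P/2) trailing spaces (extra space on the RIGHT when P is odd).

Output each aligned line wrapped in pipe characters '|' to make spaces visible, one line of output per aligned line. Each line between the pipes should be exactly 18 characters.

Answer: | dust bear desert |
|give why keyboard |
|snow hospital milk|
|   cheese music   |
|address I up fire |
|light you problem |
|   keyboard any   |

Derivation:
Line 1: ['dust', 'bear', 'desert'] (min_width=16, slack=2)
Line 2: ['give', 'why', 'keyboard'] (min_width=17, slack=1)
Line 3: ['snow', 'hospital', 'milk'] (min_width=18, slack=0)
Line 4: ['cheese', 'music'] (min_width=12, slack=6)
Line 5: ['address', 'I', 'up', 'fire'] (min_width=17, slack=1)
Line 6: ['light', 'you', 'problem'] (min_width=17, slack=1)
Line 7: ['keyboard', 'any'] (min_width=12, slack=6)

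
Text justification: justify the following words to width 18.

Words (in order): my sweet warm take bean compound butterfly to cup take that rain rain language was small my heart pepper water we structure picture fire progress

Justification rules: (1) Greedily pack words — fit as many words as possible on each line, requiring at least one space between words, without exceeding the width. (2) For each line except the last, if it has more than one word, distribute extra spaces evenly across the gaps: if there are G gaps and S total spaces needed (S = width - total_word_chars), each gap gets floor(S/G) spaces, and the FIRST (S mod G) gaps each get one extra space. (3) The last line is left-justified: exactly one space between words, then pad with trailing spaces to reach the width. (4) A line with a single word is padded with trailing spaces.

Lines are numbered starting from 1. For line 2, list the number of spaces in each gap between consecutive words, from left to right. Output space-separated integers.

Answer: 6

Derivation:
Line 1: ['my', 'sweet', 'warm', 'take'] (min_width=18, slack=0)
Line 2: ['bean', 'compound'] (min_width=13, slack=5)
Line 3: ['butterfly', 'to', 'cup'] (min_width=16, slack=2)
Line 4: ['take', 'that', 'rain'] (min_width=14, slack=4)
Line 5: ['rain', 'language', 'was'] (min_width=17, slack=1)
Line 6: ['small', 'my', 'heart'] (min_width=14, slack=4)
Line 7: ['pepper', 'water', 'we'] (min_width=15, slack=3)
Line 8: ['structure', 'picture'] (min_width=17, slack=1)
Line 9: ['fire', 'progress'] (min_width=13, slack=5)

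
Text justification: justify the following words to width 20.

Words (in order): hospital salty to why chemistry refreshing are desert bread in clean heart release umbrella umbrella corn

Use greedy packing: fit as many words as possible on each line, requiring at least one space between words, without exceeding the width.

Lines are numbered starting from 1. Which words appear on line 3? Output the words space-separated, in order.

Line 1: ['hospital', 'salty', 'to'] (min_width=17, slack=3)
Line 2: ['why', 'chemistry'] (min_width=13, slack=7)
Line 3: ['refreshing', 'are'] (min_width=14, slack=6)
Line 4: ['desert', 'bread', 'in'] (min_width=15, slack=5)
Line 5: ['clean', 'heart', 'release'] (min_width=19, slack=1)
Line 6: ['umbrella', 'umbrella'] (min_width=17, slack=3)
Line 7: ['corn'] (min_width=4, slack=16)

Answer: refreshing are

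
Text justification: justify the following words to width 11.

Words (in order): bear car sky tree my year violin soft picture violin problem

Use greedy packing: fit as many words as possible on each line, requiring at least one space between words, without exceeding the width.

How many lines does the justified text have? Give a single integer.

Answer: 7

Derivation:
Line 1: ['bear', 'car'] (min_width=8, slack=3)
Line 2: ['sky', 'tree', 'my'] (min_width=11, slack=0)
Line 3: ['year', 'violin'] (min_width=11, slack=0)
Line 4: ['soft'] (min_width=4, slack=7)
Line 5: ['picture'] (min_width=7, slack=4)
Line 6: ['violin'] (min_width=6, slack=5)
Line 7: ['problem'] (min_width=7, slack=4)
Total lines: 7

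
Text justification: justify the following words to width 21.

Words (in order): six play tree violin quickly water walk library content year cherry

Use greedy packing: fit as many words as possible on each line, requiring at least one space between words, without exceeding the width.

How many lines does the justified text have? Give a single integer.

Answer: 4

Derivation:
Line 1: ['six', 'play', 'tree', 'violin'] (min_width=20, slack=1)
Line 2: ['quickly', 'water', 'walk'] (min_width=18, slack=3)
Line 3: ['library', 'content', 'year'] (min_width=20, slack=1)
Line 4: ['cherry'] (min_width=6, slack=15)
Total lines: 4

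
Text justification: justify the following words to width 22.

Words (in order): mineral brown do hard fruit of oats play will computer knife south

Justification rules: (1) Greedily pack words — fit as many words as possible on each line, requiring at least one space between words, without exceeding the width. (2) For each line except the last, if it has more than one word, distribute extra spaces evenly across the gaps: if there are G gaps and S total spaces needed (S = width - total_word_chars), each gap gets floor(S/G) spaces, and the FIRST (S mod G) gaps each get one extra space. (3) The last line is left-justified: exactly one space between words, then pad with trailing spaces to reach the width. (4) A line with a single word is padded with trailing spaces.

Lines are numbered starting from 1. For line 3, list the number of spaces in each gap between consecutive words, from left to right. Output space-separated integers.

Answer: 3 2

Derivation:
Line 1: ['mineral', 'brown', 'do', 'hard'] (min_width=21, slack=1)
Line 2: ['fruit', 'of', 'oats', 'play'] (min_width=18, slack=4)
Line 3: ['will', 'computer', 'knife'] (min_width=19, slack=3)
Line 4: ['south'] (min_width=5, slack=17)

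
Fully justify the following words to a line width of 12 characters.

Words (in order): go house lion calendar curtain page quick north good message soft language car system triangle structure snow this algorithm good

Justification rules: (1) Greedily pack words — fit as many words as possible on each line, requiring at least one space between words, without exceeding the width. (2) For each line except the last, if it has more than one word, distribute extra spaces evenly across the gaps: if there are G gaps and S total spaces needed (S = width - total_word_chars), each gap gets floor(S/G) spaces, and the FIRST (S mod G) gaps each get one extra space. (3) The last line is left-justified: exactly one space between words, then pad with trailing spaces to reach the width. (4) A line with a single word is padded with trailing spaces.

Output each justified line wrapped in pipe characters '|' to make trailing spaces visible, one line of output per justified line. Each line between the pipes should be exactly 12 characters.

Answer: |go     house|
|lion        |
|calendar    |
|curtain page|
|quick  north|
|good message|
|soft        |
|language car|
|system      |
|triangle    |
|structure   |
|snow    this|
|algorithm   |
|good        |

Derivation:
Line 1: ['go', 'house'] (min_width=8, slack=4)
Line 2: ['lion'] (min_width=4, slack=8)
Line 3: ['calendar'] (min_width=8, slack=4)
Line 4: ['curtain', 'page'] (min_width=12, slack=0)
Line 5: ['quick', 'north'] (min_width=11, slack=1)
Line 6: ['good', 'message'] (min_width=12, slack=0)
Line 7: ['soft'] (min_width=4, slack=8)
Line 8: ['language', 'car'] (min_width=12, slack=0)
Line 9: ['system'] (min_width=6, slack=6)
Line 10: ['triangle'] (min_width=8, slack=4)
Line 11: ['structure'] (min_width=9, slack=3)
Line 12: ['snow', 'this'] (min_width=9, slack=3)
Line 13: ['algorithm'] (min_width=9, slack=3)
Line 14: ['good'] (min_width=4, slack=8)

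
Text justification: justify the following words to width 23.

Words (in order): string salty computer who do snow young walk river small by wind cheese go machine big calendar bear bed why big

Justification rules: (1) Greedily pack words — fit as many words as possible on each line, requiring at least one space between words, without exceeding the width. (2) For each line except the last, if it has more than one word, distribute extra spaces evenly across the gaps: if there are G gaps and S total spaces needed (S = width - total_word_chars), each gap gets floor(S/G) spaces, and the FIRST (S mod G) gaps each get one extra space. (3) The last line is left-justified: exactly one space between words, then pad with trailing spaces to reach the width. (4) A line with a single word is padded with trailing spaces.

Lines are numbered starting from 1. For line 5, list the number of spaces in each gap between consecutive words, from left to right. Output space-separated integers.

Answer: 2 2 1

Derivation:
Line 1: ['string', 'salty', 'computer'] (min_width=21, slack=2)
Line 2: ['who', 'do', 'snow', 'young', 'walk'] (min_width=22, slack=1)
Line 3: ['river', 'small', 'by', 'wind'] (min_width=19, slack=4)
Line 4: ['cheese', 'go', 'machine', 'big'] (min_width=21, slack=2)
Line 5: ['calendar', 'bear', 'bed', 'why'] (min_width=21, slack=2)
Line 6: ['big'] (min_width=3, slack=20)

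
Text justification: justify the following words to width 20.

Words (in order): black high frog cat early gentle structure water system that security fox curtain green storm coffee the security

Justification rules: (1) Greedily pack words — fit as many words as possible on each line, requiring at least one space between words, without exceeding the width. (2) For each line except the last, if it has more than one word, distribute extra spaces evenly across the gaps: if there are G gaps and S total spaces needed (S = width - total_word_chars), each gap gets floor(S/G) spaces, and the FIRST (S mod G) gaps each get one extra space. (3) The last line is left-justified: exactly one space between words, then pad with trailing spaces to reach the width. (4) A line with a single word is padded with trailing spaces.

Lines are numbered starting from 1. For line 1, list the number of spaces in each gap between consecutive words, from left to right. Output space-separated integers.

Answer: 2 1 1

Derivation:
Line 1: ['black', 'high', 'frog', 'cat'] (min_width=19, slack=1)
Line 2: ['early', 'gentle'] (min_width=12, slack=8)
Line 3: ['structure', 'water'] (min_width=15, slack=5)
Line 4: ['system', 'that', 'security'] (min_width=20, slack=0)
Line 5: ['fox', 'curtain', 'green'] (min_width=17, slack=3)
Line 6: ['storm', 'coffee', 'the'] (min_width=16, slack=4)
Line 7: ['security'] (min_width=8, slack=12)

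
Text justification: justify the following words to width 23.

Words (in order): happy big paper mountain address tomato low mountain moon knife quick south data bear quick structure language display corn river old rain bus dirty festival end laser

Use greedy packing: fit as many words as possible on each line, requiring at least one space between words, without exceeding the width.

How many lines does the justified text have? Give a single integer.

Answer: 9

Derivation:
Line 1: ['happy', 'big', 'paper'] (min_width=15, slack=8)
Line 2: ['mountain', 'address', 'tomato'] (min_width=23, slack=0)
Line 3: ['low', 'mountain', 'moon', 'knife'] (min_width=23, slack=0)
Line 4: ['quick', 'south', 'data', 'bear'] (min_width=21, slack=2)
Line 5: ['quick', 'structure'] (min_width=15, slack=8)
Line 6: ['language', 'display', 'corn'] (min_width=21, slack=2)
Line 7: ['river', 'old', 'rain', 'bus'] (min_width=18, slack=5)
Line 8: ['dirty', 'festival', 'end'] (min_width=18, slack=5)
Line 9: ['laser'] (min_width=5, slack=18)
Total lines: 9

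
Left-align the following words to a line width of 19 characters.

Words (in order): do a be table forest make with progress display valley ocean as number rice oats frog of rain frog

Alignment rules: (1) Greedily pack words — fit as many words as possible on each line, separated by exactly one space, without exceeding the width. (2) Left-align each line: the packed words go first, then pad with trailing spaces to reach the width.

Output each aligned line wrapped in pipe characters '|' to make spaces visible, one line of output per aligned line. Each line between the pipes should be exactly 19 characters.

Line 1: ['do', 'a', 'be', 'table'] (min_width=13, slack=6)
Line 2: ['forest', 'make', 'with'] (min_width=16, slack=3)
Line 3: ['progress', 'display'] (min_width=16, slack=3)
Line 4: ['valley', 'ocean', 'as'] (min_width=15, slack=4)
Line 5: ['number', 'rice', 'oats'] (min_width=16, slack=3)
Line 6: ['frog', 'of', 'rain', 'frog'] (min_width=17, slack=2)

Answer: |do a be table      |
|forest make with   |
|progress display   |
|valley ocean as    |
|number rice oats   |
|frog of rain frog  |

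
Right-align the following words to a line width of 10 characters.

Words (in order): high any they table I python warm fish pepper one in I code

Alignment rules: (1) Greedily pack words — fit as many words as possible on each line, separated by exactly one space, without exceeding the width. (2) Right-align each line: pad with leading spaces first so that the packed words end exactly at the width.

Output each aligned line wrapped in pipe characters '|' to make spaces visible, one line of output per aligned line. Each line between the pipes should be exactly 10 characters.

Line 1: ['high', 'any'] (min_width=8, slack=2)
Line 2: ['they', 'table'] (min_width=10, slack=0)
Line 3: ['I', 'python'] (min_width=8, slack=2)
Line 4: ['warm', 'fish'] (min_width=9, slack=1)
Line 5: ['pepper', 'one'] (min_width=10, slack=0)
Line 6: ['in', 'I', 'code'] (min_width=9, slack=1)

Answer: |  high any|
|they table|
|  I python|
| warm fish|
|pepper one|
| in I code|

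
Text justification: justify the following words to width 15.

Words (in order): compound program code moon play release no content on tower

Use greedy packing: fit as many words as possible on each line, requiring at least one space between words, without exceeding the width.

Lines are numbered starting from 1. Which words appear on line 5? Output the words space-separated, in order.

Line 1: ['compound'] (min_width=8, slack=7)
Line 2: ['program', 'code'] (min_width=12, slack=3)
Line 3: ['moon', 'play'] (min_width=9, slack=6)
Line 4: ['release', 'no'] (min_width=10, slack=5)
Line 5: ['content', 'on'] (min_width=10, slack=5)
Line 6: ['tower'] (min_width=5, slack=10)

Answer: content on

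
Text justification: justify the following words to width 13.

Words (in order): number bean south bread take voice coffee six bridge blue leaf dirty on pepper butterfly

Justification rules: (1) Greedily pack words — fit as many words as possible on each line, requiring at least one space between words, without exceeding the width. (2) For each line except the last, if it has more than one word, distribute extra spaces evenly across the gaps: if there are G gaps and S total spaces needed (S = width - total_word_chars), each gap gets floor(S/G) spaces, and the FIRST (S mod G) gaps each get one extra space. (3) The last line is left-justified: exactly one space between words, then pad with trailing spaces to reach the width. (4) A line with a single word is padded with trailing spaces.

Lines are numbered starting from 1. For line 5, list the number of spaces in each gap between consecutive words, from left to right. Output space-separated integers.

Answer: 3

Derivation:
Line 1: ['number', 'bean'] (min_width=11, slack=2)
Line 2: ['south', 'bread'] (min_width=11, slack=2)
Line 3: ['take', 'voice'] (min_width=10, slack=3)
Line 4: ['coffee', 'six'] (min_width=10, slack=3)
Line 5: ['bridge', 'blue'] (min_width=11, slack=2)
Line 6: ['leaf', 'dirty', 'on'] (min_width=13, slack=0)
Line 7: ['pepper'] (min_width=6, slack=7)
Line 8: ['butterfly'] (min_width=9, slack=4)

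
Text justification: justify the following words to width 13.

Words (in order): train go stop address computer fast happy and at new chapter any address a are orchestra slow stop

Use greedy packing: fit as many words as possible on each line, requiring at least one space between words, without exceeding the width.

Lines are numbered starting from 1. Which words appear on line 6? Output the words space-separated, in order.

Line 1: ['train', 'go', 'stop'] (min_width=13, slack=0)
Line 2: ['address'] (min_width=7, slack=6)
Line 3: ['computer', 'fast'] (min_width=13, slack=0)
Line 4: ['happy', 'and', 'at'] (min_width=12, slack=1)
Line 5: ['new', 'chapter'] (min_width=11, slack=2)
Line 6: ['any', 'address', 'a'] (min_width=13, slack=0)
Line 7: ['are', 'orchestra'] (min_width=13, slack=0)
Line 8: ['slow', 'stop'] (min_width=9, slack=4)

Answer: any address a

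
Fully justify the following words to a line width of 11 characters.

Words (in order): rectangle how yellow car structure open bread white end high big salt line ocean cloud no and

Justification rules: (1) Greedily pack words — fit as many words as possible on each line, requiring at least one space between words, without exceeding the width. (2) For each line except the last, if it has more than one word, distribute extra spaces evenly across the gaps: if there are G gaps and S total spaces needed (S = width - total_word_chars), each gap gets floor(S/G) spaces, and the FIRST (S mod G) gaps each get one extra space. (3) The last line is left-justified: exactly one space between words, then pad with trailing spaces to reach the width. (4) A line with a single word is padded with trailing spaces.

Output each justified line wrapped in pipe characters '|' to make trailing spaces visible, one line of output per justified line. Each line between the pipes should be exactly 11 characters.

Line 1: ['rectangle'] (min_width=9, slack=2)
Line 2: ['how', 'yellow'] (min_width=10, slack=1)
Line 3: ['car'] (min_width=3, slack=8)
Line 4: ['structure'] (min_width=9, slack=2)
Line 5: ['open', 'bread'] (min_width=10, slack=1)
Line 6: ['white', 'end'] (min_width=9, slack=2)
Line 7: ['high', 'big'] (min_width=8, slack=3)
Line 8: ['salt', 'line'] (min_width=9, slack=2)
Line 9: ['ocean', 'cloud'] (min_width=11, slack=0)
Line 10: ['no', 'and'] (min_width=6, slack=5)

Answer: |rectangle  |
|how  yellow|
|car        |
|structure  |
|open  bread|
|white   end|
|high    big|
|salt   line|
|ocean cloud|
|no and     |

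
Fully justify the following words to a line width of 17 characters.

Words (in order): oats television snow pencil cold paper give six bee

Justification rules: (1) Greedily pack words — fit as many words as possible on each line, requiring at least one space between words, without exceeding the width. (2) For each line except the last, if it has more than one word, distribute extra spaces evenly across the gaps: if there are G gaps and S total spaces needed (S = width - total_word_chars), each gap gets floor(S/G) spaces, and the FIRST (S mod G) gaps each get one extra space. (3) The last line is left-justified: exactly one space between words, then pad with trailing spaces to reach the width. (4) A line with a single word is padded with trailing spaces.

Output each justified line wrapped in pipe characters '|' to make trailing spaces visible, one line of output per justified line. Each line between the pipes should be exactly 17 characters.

Answer: |oats   television|
|snow  pencil cold|
|paper   give  six|
|bee              |

Derivation:
Line 1: ['oats', 'television'] (min_width=15, slack=2)
Line 2: ['snow', 'pencil', 'cold'] (min_width=16, slack=1)
Line 3: ['paper', 'give', 'six'] (min_width=14, slack=3)
Line 4: ['bee'] (min_width=3, slack=14)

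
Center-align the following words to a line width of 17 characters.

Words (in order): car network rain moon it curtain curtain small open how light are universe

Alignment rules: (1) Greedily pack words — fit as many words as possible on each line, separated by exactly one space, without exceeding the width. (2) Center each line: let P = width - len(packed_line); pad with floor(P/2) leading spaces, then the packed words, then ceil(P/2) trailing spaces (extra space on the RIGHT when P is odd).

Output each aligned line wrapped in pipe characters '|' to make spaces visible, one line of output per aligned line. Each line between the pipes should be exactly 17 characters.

Answer: |car network rain |
| moon it curtain |
|  curtain small  |
| open how light  |
|  are universe   |

Derivation:
Line 1: ['car', 'network', 'rain'] (min_width=16, slack=1)
Line 2: ['moon', 'it', 'curtain'] (min_width=15, slack=2)
Line 3: ['curtain', 'small'] (min_width=13, slack=4)
Line 4: ['open', 'how', 'light'] (min_width=14, slack=3)
Line 5: ['are', 'universe'] (min_width=12, slack=5)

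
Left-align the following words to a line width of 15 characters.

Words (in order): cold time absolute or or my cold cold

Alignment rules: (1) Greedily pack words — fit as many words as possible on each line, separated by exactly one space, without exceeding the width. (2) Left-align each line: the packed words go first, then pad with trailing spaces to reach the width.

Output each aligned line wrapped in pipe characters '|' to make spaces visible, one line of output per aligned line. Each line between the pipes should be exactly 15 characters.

Answer: |cold time      |
|absolute or or |
|my cold cold   |

Derivation:
Line 1: ['cold', 'time'] (min_width=9, slack=6)
Line 2: ['absolute', 'or', 'or'] (min_width=14, slack=1)
Line 3: ['my', 'cold', 'cold'] (min_width=12, slack=3)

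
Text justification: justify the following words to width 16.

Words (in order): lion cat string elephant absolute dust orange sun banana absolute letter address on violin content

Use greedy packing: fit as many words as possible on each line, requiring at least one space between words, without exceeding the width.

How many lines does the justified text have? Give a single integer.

Line 1: ['lion', 'cat', 'string'] (min_width=15, slack=1)
Line 2: ['elephant'] (min_width=8, slack=8)
Line 3: ['absolute', 'dust'] (min_width=13, slack=3)
Line 4: ['orange', 'sun'] (min_width=10, slack=6)
Line 5: ['banana', 'absolute'] (min_width=15, slack=1)
Line 6: ['letter', 'address'] (min_width=14, slack=2)
Line 7: ['on', 'violin'] (min_width=9, slack=7)
Line 8: ['content'] (min_width=7, slack=9)
Total lines: 8

Answer: 8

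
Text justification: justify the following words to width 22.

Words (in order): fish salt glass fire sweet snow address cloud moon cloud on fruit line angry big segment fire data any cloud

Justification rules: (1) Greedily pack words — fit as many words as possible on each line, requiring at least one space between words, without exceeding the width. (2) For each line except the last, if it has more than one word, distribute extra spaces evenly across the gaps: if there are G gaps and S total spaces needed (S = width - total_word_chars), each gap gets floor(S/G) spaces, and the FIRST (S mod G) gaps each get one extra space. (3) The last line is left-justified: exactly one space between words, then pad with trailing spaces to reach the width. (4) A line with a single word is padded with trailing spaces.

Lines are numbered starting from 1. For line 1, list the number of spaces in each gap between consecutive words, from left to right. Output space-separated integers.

Answer: 2 2 1

Derivation:
Line 1: ['fish', 'salt', 'glass', 'fire'] (min_width=20, slack=2)
Line 2: ['sweet', 'snow', 'address'] (min_width=18, slack=4)
Line 3: ['cloud', 'moon', 'cloud', 'on'] (min_width=19, slack=3)
Line 4: ['fruit', 'line', 'angry', 'big'] (min_width=20, slack=2)
Line 5: ['segment', 'fire', 'data', 'any'] (min_width=21, slack=1)
Line 6: ['cloud'] (min_width=5, slack=17)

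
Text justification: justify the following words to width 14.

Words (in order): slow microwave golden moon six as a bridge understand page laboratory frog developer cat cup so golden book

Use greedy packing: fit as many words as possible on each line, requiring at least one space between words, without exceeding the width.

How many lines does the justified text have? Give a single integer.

Line 1: ['slow', 'microwave'] (min_width=14, slack=0)
Line 2: ['golden', 'moon'] (min_width=11, slack=3)
Line 3: ['six', 'as', 'a'] (min_width=8, slack=6)
Line 4: ['bridge'] (min_width=6, slack=8)
Line 5: ['understand'] (min_width=10, slack=4)
Line 6: ['page'] (min_width=4, slack=10)
Line 7: ['laboratory'] (min_width=10, slack=4)
Line 8: ['frog', 'developer'] (min_width=14, slack=0)
Line 9: ['cat', 'cup', 'so'] (min_width=10, slack=4)
Line 10: ['golden', 'book'] (min_width=11, slack=3)
Total lines: 10

Answer: 10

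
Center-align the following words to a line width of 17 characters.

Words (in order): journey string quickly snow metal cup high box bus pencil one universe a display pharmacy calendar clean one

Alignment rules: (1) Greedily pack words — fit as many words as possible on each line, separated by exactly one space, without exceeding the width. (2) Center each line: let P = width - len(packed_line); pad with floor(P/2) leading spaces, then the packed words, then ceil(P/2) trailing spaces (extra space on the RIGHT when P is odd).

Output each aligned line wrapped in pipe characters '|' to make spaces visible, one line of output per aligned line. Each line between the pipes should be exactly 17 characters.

Answer: | journey string  |
|  quickly snow   |
| metal cup high  |
| box bus pencil  |
| one universe a  |
|display pharmacy |
| calendar clean  |
|       one       |

Derivation:
Line 1: ['journey', 'string'] (min_width=14, slack=3)
Line 2: ['quickly', 'snow'] (min_width=12, slack=5)
Line 3: ['metal', 'cup', 'high'] (min_width=14, slack=3)
Line 4: ['box', 'bus', 'pencil'] (min_width=14, slack=3)
Line 5: ['one', 'universe', 'a'] (min_width=14, slack=3)
Line 6: ['display', 'pharmacy'] (min_width=16, slack=1)
Line 7: ['calendar', 'clean'] (min_width=14, slack=3)
Line 8: ['one'] (min_width=3, slack=14)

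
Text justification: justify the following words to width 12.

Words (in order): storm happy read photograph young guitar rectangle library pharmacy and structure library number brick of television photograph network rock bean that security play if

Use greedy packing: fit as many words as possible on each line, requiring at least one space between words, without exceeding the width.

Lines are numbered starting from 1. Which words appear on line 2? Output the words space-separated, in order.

Line 1: ['storm', 'happy'] (min_width=11, slack=1)
Line 2: ['read'] (min_width=4, slack=8)
Line 3: ['photograph'] (min_width=10, slack=2)
Line 4: ['young', 'guitar'] (min_width=12, slack=0)
Line 5: ['rectangle'] (min_width=9, slack=3)
Line 6: ['library'] (min_width=7, slack=5)
Line 7: ['pharmacy', 'and'] (min_width=12, slack=0)
Line 8: ['structure'] (min_width=9, slack=3)
Line 9: ['library'] (min_width=7, slack=5)
Line 10: ['number', 'brick'] (min_width=12, slack=0)
Line 11: ['of'] (min_width=2, slack=10)
Line 12: ['television'] (min_width=10, slack=2)
Line 13: ['photograph'] (min_width=10, slack=2)
Line 14: ['network', 'rock'] (min_width=12, slack=0)
Line 15: ['bean', 'that'] (min_width=9, slack=3)
Line 16: ['security'] (min_width=8, slack=4)
Line 17: ['play', 'if'] (min_width=7, slack=5)

Answer: read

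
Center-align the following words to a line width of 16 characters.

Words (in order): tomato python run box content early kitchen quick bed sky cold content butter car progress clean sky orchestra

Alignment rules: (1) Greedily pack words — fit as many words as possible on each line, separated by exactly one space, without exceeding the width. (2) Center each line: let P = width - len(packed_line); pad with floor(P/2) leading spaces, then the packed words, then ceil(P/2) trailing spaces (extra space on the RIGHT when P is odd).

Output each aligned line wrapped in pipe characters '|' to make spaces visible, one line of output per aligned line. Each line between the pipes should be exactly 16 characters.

Line 1: ['tomato', 'python'] (min_width=13, slack=3)
Line 2: ['run', 'box', 'content'] (min_width=15, slack=1)
Line 3: ['early', 'kitchen'] (min_width=13, slack=3)
Line 4: ['quick', 'bed', 'sky'] (min_width=13, slack=3)
Line 5: ['cold', 'content'] (min_width=12, slack=4)
Line 6: ['butter', 'car'] (min_width=10, slack=6)
Line 7: ['progress', 'clean'] (min_width=14, slack=2)
Line 8: ['sky', 'orchestra'] (min_width=13, slack=3)

Answer: | tomato python  |
|run box content |
| early kitchen  |
| quick bed sky  |
|  cold content  |
|   butter car   |
| progress clean |
| sky orchestra  |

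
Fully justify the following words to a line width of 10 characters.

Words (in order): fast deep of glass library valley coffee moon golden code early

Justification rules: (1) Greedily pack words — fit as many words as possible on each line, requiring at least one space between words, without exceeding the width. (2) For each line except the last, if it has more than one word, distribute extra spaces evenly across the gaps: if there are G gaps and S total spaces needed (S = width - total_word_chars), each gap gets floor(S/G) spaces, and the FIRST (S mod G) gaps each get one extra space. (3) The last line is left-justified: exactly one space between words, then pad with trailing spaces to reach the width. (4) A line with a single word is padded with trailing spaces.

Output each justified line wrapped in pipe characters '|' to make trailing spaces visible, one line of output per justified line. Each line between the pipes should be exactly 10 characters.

Line 1: ['fast', 'deep'] (min_width=9, slack=1)
Line 2: ['of', 'glass'] (min_width=8, slack=2)
Line 3: ['library'] (min_width=7, slack=3)
Line 4: ['valley'] (min_width=6, slack=4)
Line 5: ['coffee'] (min_width=6, slack=4)
Line 6: ['moon'] (min_width=4, slack=6)
Line 7: ['golden'] (min_width=6, slack=4)
Line 8: ['code', 'early'] (min_width=10, slack=0)

Answer: |fast  deep|
|of   glass|
|library   |
|valley    |
|coffee    |
|moon      |
|golden    |
|code early|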